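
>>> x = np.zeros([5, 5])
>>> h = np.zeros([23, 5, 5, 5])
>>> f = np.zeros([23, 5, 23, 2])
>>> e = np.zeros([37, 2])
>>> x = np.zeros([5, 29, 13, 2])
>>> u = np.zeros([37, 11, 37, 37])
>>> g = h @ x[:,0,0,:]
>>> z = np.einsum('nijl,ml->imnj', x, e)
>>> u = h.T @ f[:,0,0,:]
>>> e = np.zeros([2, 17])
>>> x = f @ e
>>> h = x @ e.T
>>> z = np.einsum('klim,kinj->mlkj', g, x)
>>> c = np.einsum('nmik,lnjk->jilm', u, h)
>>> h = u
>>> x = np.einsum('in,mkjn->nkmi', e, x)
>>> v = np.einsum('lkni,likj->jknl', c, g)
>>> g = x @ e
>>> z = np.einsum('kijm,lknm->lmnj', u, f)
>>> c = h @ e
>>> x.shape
(17, 5, 23, 2)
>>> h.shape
(5, 5, 5, 2)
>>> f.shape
(23, 5, 23, 2)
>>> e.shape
(2, 17)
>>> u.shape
(5, 5, 5, 2)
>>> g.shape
(17, 5, 23, 17)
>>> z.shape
(23, 2, 23, 5)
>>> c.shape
(5, 5, 5, 17)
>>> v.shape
(2, 5, 23, 23)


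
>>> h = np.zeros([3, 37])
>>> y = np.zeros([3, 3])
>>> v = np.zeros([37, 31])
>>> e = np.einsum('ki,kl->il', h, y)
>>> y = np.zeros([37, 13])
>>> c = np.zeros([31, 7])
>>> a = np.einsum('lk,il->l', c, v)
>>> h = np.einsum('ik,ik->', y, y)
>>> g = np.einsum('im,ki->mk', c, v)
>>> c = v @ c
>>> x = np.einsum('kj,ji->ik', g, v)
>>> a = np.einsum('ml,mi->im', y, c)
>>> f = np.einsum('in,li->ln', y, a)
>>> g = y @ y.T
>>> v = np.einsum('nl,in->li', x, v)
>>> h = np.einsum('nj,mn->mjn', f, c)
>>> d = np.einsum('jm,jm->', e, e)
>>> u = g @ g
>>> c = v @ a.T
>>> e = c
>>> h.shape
(37, 13, 7)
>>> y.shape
(37, 13)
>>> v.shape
(7, 37)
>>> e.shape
(7, 7)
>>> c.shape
(7, 7)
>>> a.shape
(7, 37)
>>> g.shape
(37, 37)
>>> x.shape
(31, 7)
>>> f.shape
(7, 13)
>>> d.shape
()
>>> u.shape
(37, 37)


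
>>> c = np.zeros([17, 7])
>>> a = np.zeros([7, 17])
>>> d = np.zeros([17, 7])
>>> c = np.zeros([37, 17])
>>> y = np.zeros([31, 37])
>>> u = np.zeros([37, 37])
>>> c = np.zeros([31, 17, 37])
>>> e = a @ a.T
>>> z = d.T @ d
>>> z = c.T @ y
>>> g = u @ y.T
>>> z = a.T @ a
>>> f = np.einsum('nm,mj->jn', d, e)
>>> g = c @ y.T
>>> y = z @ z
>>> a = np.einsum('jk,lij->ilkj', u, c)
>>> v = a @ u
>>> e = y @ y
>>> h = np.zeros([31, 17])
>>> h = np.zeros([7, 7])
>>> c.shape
(31, 17, 37)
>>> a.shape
(17, 31, 37, 37)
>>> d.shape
(17, 7)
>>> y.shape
(17, 17)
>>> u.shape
(37, 37)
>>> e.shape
(17, 17)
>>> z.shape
(17, 17)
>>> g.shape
(31, 17, 31)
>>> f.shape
(7, 17)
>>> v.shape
(17, 31, 37, 37)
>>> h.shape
(7, 7)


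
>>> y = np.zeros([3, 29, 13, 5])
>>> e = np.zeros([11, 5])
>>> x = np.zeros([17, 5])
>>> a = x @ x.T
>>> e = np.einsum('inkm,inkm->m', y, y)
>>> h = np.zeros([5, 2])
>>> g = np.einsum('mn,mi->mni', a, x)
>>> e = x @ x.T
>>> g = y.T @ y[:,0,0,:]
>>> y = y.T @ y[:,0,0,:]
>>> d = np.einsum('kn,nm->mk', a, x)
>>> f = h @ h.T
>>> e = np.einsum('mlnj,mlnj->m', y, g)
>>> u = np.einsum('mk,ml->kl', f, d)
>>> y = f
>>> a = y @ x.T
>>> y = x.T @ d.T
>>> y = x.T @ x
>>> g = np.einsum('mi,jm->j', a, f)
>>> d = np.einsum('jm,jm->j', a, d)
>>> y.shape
(5, 5)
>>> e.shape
(5,)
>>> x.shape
(17, 5)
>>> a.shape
(5, 17)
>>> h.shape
(5, 2)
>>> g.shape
(5,)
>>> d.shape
(5,)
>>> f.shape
(5, 5)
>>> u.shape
(5, 17)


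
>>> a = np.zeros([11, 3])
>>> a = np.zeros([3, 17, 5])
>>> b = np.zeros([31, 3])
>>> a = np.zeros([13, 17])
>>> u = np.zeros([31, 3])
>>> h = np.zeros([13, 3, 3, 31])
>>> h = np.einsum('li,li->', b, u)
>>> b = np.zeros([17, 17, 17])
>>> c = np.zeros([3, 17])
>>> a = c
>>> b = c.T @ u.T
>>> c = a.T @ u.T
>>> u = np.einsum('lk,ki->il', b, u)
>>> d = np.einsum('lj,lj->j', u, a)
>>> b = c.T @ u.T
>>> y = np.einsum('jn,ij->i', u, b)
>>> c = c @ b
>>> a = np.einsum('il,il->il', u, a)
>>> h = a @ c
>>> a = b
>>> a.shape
(31, 3)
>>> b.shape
(31, 3)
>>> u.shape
(3, 17)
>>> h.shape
(3, 3)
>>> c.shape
(17, 3)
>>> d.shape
(17,)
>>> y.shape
(31,)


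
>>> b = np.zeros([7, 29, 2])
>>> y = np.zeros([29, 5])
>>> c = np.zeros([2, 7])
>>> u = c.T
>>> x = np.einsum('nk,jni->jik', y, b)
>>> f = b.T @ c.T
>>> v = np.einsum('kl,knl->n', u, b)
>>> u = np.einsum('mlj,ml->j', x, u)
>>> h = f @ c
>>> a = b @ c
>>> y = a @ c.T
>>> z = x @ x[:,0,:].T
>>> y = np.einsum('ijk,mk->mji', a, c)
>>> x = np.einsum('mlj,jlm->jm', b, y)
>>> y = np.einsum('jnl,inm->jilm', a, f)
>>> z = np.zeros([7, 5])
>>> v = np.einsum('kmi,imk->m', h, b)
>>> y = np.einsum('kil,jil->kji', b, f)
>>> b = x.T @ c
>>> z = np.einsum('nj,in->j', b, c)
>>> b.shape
(7, 7)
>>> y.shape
(7, 2, 29)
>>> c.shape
(2, 7)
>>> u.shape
(5,)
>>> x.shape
(2, 7)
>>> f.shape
(2, 29, 2)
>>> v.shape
(29,)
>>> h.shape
(2, 29, 7)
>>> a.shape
(7, 29, 7)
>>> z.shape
(7,)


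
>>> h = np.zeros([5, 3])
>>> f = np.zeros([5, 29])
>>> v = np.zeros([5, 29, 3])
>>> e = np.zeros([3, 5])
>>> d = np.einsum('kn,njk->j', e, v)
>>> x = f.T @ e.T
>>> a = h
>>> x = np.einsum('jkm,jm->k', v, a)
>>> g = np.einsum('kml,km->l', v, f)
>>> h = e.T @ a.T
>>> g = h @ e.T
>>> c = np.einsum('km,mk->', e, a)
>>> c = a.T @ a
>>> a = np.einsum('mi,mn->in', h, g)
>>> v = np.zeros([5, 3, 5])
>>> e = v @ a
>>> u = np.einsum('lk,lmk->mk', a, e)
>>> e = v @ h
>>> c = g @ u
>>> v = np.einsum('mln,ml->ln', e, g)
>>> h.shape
(5, 5)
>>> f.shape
(5, 29)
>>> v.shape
(3, 5)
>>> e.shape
(5, 3, 5)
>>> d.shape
(29,)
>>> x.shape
(29,)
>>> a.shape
(5, 3)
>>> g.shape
(5, 3)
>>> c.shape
(5, 3)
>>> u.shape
(3, 3)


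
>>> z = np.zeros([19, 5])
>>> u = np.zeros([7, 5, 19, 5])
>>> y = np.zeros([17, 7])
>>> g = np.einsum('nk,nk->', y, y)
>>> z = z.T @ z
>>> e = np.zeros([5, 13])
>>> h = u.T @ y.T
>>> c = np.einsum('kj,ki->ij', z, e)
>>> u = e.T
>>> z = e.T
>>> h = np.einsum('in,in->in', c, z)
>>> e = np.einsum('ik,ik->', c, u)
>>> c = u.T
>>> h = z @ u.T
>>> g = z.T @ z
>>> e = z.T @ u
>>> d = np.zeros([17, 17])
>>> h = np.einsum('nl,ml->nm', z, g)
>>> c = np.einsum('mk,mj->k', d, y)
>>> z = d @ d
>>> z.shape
(17, 17)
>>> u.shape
(13, 5)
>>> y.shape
(17, 7)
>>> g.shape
(5, 5)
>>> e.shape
(5, 5)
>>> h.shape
(13, 5)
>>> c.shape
(17,)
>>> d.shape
(17, 17)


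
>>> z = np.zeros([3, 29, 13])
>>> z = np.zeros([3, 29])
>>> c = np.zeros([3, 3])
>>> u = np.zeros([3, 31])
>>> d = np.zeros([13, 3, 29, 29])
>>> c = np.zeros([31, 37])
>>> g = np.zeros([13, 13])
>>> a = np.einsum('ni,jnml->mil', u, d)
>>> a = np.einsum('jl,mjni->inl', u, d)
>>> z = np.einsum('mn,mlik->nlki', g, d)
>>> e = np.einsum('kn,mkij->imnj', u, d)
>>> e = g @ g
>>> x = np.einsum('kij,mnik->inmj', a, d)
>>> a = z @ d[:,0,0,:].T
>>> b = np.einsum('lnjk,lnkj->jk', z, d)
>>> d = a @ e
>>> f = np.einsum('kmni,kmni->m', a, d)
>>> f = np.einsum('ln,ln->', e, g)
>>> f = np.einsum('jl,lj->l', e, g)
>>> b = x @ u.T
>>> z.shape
(13, 3, 29, 29)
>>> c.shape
(31, 37)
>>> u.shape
(3, 31)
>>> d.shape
(13, 3, 29, 13)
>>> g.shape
(13, 13)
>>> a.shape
(13, 3, 29, 13)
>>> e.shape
(13, 13)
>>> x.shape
(29, 3, 13, 31)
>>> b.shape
(29, 3, 13, 3)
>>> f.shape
(13,)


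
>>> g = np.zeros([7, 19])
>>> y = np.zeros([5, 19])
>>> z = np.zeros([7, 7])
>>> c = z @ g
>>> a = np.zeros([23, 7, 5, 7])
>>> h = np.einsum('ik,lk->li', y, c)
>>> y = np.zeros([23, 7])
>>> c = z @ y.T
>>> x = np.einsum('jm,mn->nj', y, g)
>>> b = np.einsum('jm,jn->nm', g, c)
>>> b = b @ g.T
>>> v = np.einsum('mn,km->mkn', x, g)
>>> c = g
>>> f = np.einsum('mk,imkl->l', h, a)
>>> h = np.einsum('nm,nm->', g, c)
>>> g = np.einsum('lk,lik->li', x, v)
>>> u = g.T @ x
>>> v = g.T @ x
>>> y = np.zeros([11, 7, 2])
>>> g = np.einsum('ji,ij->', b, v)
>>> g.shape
()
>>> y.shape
(11, 7, 2)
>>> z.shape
(7, 7)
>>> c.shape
(7, 19)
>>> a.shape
(23, 7, 5, 7)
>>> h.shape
()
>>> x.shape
(19, 23)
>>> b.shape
(23, 7)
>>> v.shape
(7, 23)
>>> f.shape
(7,)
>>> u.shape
(7, 23)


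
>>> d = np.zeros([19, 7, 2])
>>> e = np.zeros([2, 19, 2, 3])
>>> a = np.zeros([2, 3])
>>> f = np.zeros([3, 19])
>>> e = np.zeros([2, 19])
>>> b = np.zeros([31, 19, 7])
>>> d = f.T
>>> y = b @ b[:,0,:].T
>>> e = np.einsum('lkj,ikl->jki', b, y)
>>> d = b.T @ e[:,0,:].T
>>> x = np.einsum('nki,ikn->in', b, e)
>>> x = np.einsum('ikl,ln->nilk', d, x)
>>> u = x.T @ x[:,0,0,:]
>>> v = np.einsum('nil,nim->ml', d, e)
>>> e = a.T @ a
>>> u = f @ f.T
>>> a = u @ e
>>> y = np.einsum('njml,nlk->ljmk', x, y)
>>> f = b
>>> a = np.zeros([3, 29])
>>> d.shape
(7, 19, 7)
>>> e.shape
(3, 3)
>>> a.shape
(3, 29)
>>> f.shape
(31, 19, 7)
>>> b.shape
(31, 19, 7)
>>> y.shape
(19, 7, 7, 31)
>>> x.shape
(31, 7, 7, 19)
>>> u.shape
(3, 3)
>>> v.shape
(31, 7)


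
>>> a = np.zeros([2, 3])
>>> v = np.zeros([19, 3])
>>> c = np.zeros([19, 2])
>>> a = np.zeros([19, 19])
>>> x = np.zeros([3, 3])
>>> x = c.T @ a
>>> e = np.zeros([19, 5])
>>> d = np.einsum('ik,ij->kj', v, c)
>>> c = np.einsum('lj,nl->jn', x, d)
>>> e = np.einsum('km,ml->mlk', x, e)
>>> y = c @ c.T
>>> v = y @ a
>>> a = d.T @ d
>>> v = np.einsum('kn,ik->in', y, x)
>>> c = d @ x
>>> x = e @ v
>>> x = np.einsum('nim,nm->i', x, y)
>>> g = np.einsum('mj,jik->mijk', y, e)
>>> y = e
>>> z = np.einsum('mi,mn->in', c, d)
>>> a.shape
(2, 2)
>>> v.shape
(2, 19)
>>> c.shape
(3, 19)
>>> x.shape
(5,)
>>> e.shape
(19, 5, 2)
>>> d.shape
(3, 2)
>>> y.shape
(19, 5, 2)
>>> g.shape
(19, 5, 19, 2)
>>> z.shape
(19, 2)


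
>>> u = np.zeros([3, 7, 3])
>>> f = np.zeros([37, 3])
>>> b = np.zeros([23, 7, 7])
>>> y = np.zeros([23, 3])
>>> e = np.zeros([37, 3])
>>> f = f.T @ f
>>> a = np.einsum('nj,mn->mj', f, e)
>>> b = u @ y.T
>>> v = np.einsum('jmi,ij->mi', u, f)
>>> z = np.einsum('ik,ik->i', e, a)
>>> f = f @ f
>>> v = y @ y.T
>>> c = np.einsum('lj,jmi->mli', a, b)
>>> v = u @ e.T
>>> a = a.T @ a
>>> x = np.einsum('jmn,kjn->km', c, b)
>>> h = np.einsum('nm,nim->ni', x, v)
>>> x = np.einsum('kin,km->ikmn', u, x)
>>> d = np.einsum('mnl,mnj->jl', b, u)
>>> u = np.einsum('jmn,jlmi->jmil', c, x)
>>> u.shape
(7, 37, 3, 3)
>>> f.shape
(3, 3)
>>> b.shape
(3, 7, 23)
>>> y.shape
(23, 3)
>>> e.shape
(37, 3)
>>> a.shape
(3, 3)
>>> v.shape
(3, 7, 37)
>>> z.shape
(37,)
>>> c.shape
(7, 37, 23)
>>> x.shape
(7, 3, 37, 3)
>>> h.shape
(3, 7)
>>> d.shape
(3, 23)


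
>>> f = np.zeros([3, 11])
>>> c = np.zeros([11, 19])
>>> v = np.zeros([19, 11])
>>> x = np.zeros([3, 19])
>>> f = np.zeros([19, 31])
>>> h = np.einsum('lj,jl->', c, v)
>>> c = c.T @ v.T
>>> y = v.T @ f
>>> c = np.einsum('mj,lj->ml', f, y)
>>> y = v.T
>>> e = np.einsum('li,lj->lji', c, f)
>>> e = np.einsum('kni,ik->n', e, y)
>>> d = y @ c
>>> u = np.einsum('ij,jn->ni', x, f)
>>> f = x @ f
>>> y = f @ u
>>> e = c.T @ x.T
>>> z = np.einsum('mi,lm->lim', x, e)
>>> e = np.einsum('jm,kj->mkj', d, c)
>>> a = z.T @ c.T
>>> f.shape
(3, 31)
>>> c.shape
(19, 11)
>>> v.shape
(19, 11)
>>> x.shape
(3, 19)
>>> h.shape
()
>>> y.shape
(3, 3)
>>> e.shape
(11, 19, 11)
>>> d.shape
(11, 11)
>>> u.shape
(31, 3)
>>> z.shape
(11, 19, 3)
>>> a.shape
(3, 19, 19)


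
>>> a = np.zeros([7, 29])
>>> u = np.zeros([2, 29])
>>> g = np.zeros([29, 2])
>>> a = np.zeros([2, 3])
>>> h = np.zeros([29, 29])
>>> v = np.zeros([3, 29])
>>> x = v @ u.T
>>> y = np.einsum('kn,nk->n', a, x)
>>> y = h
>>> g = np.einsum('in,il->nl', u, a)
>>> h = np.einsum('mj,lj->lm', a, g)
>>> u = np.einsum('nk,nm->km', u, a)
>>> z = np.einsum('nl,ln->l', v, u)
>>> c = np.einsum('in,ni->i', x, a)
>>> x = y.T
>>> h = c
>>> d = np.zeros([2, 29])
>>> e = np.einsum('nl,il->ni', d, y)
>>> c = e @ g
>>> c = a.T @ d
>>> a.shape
(2, 3)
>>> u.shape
(29, 3)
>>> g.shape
(29, 3)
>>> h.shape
(3,)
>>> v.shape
(3, 29)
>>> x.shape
(29, 29)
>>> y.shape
(29, 29)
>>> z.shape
(29,)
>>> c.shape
(3, 29)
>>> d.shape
(2, 29)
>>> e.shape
(2, 29)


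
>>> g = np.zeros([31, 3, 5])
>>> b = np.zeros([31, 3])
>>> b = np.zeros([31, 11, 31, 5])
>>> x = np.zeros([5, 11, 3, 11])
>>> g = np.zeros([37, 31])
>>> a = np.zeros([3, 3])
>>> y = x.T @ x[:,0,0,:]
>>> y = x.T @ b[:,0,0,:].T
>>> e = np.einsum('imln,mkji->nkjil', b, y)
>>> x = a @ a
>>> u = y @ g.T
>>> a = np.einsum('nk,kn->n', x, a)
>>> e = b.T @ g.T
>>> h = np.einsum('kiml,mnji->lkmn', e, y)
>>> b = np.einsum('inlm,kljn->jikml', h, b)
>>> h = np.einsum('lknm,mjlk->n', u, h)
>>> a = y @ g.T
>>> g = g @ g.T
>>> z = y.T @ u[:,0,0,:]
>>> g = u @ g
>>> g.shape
(11, 3, 11, 37)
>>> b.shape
(31, 37, 31, 3, 11)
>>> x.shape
(3, 3)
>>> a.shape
(11, 3, 11, 37)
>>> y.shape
(11, 3, 11, 31)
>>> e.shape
(5, 31, 11, 37)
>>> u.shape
(11, 3, 11, 37)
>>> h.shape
(11,)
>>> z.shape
(31, 11, 3, 37)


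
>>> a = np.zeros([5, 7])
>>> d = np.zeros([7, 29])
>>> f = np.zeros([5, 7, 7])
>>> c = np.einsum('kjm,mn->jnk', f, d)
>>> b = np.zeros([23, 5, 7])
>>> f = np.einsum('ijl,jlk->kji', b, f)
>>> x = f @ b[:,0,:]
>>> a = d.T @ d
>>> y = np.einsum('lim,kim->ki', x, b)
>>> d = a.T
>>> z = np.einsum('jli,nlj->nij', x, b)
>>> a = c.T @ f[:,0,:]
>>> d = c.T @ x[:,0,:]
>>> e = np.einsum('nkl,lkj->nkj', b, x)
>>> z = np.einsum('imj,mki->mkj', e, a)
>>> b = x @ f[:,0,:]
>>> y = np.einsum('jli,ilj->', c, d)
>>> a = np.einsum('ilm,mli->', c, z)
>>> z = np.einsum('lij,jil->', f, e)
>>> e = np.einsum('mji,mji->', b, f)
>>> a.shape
()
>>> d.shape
(5, 29, 7)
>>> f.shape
(7, 5, 23)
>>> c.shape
(7, 29, 5)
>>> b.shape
(7, 5, 23)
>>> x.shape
(7, 5, 7)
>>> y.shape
()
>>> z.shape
()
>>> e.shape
()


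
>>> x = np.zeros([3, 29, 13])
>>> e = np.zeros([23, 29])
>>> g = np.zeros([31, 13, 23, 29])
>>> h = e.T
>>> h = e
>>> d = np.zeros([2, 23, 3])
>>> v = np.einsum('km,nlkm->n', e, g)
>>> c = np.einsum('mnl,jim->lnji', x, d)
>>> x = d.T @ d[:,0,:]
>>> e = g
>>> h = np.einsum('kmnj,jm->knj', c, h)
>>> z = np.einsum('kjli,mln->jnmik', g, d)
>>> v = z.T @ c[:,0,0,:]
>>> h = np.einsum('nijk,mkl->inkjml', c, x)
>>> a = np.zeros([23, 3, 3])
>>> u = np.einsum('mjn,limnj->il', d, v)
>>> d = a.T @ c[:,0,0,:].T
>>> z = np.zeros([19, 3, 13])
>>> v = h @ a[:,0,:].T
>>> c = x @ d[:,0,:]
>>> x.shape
(3, 23, 3)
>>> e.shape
(31, 13, 23, 29)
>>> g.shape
(31, 13, 23, 29)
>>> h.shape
(29, 13, 23, 2, 3, 3)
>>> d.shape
(3, 3, 13)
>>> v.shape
(29, 13, 23, 2, 3, 23)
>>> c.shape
(3, 23, 13)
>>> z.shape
(19, 3, 13)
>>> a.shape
(23, 3, 3)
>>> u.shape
(29, 31)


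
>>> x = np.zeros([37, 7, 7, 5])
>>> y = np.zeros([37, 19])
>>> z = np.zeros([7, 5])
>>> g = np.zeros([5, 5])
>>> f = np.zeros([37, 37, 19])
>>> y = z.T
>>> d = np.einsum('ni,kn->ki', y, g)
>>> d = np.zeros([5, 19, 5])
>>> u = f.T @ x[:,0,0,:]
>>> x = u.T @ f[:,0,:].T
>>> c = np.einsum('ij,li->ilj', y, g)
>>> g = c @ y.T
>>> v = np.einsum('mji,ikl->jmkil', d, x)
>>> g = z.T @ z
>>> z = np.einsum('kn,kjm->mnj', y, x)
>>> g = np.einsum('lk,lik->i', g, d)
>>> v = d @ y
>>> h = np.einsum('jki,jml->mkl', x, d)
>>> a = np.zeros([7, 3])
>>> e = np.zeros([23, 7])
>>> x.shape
(5, 37, 37)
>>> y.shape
(5, 7)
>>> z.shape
(37, 7, 37)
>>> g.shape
(19,)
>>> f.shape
(37, 37, 19)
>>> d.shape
(5, 19, 5)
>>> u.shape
(19, 37, 5)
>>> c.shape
(5, 5, 7)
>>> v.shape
(5, 19, 7)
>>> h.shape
(19, 37, 5)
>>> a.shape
(7, 3)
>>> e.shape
(23, 7)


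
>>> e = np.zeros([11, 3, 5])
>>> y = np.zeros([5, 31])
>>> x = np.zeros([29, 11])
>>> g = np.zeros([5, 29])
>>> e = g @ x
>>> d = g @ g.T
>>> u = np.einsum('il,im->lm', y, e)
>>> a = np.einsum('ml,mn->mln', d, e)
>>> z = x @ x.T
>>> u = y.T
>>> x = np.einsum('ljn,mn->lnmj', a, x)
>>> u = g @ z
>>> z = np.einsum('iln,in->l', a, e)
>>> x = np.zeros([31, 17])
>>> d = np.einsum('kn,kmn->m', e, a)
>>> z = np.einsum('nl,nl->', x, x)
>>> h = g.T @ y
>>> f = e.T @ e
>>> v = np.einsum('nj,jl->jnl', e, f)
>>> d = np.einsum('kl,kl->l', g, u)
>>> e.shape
(5, 11)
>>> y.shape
(5, 31)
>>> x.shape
(31, 17)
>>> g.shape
(5, 29)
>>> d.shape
(29,)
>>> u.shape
(5, 29)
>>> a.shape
(5, 5, 11)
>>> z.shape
()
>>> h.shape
(29, 31)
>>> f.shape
(11, 11)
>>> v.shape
(11, 5, 11)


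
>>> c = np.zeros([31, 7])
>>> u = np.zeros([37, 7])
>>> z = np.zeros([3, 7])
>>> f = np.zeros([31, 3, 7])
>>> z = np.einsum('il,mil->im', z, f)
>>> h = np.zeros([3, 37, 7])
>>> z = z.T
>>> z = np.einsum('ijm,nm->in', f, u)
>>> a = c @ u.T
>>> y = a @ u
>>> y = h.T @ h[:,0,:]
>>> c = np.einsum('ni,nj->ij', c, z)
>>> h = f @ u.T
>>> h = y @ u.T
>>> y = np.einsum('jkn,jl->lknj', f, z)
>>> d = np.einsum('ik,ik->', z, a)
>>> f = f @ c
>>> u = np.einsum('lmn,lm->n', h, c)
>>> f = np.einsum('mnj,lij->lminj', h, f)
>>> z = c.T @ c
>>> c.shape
(7, 37)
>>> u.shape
(37,)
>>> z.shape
(37, 37)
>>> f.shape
(31, 7, 3, 37, 37)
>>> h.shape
(7, 37, 37)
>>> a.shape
(31, 37)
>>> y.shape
(37, 3, 7, 31)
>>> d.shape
()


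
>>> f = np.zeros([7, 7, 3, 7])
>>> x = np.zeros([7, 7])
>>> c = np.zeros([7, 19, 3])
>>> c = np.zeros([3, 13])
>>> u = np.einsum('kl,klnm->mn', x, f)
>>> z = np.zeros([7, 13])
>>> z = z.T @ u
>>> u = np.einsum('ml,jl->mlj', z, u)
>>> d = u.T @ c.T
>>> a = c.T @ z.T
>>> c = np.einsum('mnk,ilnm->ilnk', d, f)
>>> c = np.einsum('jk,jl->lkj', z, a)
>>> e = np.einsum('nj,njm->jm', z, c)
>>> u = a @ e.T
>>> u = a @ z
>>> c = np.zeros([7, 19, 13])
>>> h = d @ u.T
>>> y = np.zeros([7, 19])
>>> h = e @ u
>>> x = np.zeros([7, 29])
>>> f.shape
(7, 7, 3, 7)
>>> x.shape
(7, 29)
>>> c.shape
(7, 19, 13)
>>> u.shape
(13, 3)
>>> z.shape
(13, 3)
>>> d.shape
(7, 3, 3)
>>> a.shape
(13, 13)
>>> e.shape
(3, 13)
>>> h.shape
(3, 3)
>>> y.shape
(7, 19)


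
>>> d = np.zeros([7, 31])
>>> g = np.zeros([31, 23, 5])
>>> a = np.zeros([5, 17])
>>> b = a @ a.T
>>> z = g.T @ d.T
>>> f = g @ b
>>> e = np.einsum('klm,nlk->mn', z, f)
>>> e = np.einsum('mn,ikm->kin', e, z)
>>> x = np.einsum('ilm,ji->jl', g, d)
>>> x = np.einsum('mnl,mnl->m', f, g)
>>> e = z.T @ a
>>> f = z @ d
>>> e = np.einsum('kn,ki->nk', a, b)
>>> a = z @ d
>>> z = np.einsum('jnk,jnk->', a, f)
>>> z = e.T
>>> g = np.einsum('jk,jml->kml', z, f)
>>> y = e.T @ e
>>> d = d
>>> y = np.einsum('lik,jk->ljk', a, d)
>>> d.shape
(7, 31)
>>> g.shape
(17, 23, 31)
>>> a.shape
(5, 23, 31)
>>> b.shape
(5, 5)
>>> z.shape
(5, 17)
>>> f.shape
(5, 23, 31)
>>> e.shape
(17, 5)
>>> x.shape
(31,)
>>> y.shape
(5, 7, 31)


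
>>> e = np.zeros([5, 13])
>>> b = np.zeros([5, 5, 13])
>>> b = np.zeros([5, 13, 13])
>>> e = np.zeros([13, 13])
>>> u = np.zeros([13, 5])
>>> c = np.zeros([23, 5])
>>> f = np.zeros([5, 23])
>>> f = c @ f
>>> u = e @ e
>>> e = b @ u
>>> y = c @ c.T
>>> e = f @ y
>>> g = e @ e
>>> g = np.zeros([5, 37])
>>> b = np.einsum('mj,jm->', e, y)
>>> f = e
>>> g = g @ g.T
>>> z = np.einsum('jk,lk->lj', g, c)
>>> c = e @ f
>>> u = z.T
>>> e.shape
(23, 23)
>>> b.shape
()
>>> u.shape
(5, 23)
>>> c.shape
(23, 23)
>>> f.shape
(23, 23)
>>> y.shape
(23, 23)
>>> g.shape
(5, 5)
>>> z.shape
(23, 5)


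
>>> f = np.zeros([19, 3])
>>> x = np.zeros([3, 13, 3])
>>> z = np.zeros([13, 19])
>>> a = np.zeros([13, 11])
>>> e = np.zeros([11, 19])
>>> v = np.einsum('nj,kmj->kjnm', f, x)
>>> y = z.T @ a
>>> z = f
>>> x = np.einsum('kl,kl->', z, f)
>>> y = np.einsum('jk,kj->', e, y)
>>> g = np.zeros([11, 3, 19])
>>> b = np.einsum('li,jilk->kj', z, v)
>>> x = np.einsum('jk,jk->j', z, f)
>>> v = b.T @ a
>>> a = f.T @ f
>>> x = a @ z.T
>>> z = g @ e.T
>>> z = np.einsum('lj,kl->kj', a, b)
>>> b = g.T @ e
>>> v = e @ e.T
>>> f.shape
(19, 3)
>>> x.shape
(3, 19)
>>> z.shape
(13, 3)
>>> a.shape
(3, 3)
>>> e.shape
(11, 19)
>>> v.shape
(11, 11)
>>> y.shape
()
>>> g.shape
(11, 3, 19)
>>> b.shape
(19, 3, 19)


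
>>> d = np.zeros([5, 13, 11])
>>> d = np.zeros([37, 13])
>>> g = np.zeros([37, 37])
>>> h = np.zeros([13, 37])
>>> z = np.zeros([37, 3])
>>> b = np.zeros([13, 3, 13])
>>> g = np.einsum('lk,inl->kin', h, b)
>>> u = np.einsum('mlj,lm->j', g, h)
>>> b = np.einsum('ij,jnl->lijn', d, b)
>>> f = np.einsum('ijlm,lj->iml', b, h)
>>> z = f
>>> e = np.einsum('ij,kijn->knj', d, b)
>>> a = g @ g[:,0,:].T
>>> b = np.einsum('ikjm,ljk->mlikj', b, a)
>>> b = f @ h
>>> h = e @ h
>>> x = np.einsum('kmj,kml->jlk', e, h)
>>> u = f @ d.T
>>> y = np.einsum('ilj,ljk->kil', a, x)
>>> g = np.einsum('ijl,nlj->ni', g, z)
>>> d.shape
(37, 13)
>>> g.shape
(13, 37)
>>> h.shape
(13, 3, 37)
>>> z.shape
(13, 3, 13)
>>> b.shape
(13, 3, 37)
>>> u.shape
(13, 3, 37)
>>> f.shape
(13, 3, 13)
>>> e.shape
(13, 3, 13)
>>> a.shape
(37, 13, 37)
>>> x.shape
(13, 37, 13)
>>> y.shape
(13, 37, 13)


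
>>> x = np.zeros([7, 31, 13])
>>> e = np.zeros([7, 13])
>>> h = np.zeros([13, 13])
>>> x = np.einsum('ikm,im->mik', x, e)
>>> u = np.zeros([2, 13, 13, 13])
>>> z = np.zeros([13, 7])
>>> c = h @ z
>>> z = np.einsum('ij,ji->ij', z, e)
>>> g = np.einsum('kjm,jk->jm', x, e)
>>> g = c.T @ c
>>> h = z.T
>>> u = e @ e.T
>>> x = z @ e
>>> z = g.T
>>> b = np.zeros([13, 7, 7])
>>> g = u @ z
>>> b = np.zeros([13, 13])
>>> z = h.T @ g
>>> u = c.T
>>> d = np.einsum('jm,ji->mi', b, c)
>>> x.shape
(13, 13)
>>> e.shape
(7, 13)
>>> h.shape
(7, 13)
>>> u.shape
(7, 13)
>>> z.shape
(13, 7)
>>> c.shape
(13, 7)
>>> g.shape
(7, 7)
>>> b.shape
(13, 13)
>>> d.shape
(13, 7)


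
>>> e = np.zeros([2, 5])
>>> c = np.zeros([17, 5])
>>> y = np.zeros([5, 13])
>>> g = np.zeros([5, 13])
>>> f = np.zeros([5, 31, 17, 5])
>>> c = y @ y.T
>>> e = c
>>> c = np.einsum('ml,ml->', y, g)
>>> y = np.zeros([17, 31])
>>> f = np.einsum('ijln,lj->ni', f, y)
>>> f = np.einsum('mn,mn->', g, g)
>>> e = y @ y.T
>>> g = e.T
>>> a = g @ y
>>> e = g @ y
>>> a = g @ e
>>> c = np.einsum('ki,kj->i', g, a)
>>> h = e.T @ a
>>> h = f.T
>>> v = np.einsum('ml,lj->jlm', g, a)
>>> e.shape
(17, 31)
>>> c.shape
(17,)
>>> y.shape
(17, 31)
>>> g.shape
(17, 17)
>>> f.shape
()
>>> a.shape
(17, 31)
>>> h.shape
()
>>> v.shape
(31, 17, 17)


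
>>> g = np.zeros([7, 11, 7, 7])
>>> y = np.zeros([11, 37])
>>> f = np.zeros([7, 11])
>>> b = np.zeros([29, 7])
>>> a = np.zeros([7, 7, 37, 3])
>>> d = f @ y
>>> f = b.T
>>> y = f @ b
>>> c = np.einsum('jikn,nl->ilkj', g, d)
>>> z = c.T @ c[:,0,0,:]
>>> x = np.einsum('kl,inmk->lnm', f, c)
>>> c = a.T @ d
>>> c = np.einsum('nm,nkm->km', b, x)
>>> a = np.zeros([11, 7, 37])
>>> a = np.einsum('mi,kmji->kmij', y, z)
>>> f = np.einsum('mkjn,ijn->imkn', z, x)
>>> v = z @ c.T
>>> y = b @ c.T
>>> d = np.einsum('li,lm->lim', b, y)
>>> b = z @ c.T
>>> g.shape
(7, 11, 7, 7)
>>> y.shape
(29, 37)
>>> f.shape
(29, 7, 7, 7)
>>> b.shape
(7, 7, 37, 37)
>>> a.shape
(7, 7, 7, 37)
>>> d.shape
(29, 7, 37)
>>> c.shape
(37, 7)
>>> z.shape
(7, 7, 37, 7)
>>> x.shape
(29, 37, 7)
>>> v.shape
(7, 7, 37, 37)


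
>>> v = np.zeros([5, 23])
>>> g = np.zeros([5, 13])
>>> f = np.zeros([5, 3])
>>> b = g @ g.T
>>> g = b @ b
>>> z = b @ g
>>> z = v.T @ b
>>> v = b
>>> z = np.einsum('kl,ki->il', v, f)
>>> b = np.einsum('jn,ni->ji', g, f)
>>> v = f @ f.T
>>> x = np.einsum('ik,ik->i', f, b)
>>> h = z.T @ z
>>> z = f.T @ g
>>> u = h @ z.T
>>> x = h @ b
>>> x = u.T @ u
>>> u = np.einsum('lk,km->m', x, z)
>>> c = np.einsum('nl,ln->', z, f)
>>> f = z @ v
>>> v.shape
(5, 5)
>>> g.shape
(5, 5)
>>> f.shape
(3, 5)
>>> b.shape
(5, 3)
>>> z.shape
(3, 5)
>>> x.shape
(3, 3)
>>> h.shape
(5, 5)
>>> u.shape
(5,)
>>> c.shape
()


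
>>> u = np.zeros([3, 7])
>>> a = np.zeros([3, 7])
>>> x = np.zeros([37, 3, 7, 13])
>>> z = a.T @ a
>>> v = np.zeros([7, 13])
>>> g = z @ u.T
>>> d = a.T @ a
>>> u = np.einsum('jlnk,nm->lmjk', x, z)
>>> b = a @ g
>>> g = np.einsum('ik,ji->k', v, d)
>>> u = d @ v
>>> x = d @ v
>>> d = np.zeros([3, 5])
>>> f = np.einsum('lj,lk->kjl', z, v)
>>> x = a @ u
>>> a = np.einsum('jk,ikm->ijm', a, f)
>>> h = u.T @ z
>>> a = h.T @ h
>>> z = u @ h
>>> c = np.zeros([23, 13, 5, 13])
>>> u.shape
(7, 13)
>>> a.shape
(7, 7)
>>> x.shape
(3, 13)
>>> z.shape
(7, 7)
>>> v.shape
(7, 13)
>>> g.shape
(13,)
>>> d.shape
(3, 5)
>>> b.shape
(3, 3)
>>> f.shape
(13, 7, 7)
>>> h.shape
(13, 7)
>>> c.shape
(23, 13, 5, 13)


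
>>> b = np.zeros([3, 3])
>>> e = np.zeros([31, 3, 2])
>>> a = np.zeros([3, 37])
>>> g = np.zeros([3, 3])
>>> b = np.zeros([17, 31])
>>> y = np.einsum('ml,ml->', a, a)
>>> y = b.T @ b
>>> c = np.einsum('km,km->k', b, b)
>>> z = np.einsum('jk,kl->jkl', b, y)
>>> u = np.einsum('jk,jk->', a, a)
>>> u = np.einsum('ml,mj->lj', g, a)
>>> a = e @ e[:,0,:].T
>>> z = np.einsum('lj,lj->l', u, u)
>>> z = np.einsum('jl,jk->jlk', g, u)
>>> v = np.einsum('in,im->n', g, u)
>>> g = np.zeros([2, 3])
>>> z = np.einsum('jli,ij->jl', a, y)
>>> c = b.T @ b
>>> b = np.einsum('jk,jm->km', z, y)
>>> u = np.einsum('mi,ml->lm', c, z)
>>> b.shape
(3, 31)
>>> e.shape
(31, 3, 2)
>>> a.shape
(31, 3, 31)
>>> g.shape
(2, 3)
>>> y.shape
(31, 31)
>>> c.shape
(31, 31)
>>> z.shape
(31, 3)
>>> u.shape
(3, 31)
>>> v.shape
(3,)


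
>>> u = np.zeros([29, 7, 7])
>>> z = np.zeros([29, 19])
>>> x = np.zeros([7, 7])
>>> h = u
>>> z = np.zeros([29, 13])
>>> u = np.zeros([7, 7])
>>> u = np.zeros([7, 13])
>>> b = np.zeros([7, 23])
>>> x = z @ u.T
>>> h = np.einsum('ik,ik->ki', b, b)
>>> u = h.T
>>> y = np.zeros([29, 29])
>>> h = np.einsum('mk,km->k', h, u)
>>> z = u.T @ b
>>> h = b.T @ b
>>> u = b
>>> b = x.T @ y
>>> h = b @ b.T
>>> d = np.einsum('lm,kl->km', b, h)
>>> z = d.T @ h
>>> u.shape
(7, 23)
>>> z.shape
(29, 7)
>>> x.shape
(29, 7)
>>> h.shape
(7, 7)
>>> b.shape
(7, 29)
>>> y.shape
(29, 29)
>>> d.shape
(7, 29)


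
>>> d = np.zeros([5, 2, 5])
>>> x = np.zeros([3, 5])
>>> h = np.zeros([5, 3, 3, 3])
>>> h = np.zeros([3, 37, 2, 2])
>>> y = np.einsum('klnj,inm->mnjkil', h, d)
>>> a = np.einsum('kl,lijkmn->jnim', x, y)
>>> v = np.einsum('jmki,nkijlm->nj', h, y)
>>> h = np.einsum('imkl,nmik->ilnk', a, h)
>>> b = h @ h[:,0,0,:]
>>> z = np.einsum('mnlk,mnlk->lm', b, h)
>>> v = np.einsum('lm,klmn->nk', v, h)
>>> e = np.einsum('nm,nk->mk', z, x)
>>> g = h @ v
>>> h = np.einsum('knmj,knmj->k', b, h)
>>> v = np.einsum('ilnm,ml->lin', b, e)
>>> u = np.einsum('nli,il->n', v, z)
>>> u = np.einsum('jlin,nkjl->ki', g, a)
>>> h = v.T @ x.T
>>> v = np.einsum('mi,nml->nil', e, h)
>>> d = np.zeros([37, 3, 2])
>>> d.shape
(37, 3, 2)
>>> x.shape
(3, 5)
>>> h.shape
(3, 2, 3)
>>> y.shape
(5, 2, 2, 3, 5, 37)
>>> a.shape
(2, 37, 2, 5)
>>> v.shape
(3, 5, 3)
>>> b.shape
(2, 5, 3, 2)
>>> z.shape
(3, 2)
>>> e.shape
(2, 5)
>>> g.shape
(2, 5, 3, 2)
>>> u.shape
(37, 3)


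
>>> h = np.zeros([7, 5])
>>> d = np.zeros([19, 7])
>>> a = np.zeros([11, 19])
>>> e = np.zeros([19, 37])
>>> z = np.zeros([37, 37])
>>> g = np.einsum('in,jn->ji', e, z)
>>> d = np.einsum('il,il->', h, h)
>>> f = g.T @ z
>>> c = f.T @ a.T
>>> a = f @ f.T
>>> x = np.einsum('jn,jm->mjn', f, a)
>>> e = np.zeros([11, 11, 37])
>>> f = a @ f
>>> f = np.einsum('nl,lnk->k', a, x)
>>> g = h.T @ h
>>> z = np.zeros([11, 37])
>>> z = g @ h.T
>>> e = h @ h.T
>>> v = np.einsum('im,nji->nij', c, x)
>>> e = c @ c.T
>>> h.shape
(7, 5)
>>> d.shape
()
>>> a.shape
(19, 19)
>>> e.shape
(37, 37)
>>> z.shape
(5, 7)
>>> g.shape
(5, 5)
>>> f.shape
(37,)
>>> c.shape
(37, 11)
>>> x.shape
(19, 19, 37)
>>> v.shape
(19, 37, 19)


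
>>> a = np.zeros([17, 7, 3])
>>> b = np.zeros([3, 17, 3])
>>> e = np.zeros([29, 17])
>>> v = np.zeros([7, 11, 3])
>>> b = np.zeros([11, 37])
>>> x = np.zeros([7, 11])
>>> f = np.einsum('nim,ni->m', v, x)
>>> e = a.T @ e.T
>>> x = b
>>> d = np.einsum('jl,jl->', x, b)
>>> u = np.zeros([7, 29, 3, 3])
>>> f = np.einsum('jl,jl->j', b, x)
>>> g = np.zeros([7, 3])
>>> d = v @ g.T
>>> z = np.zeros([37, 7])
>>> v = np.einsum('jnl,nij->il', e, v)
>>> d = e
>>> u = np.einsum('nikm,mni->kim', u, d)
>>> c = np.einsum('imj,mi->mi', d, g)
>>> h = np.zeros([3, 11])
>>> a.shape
(17, 7, 3)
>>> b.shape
(11, 37)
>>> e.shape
(3, 7, 29)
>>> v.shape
(11, 29)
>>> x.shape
(11, 37)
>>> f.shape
(11,)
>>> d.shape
(3, 7, 29)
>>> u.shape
(3, 29, 3)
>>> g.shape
(7, 3)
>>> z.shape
(37, 7)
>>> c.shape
(7, 3)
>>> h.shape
(3, 11)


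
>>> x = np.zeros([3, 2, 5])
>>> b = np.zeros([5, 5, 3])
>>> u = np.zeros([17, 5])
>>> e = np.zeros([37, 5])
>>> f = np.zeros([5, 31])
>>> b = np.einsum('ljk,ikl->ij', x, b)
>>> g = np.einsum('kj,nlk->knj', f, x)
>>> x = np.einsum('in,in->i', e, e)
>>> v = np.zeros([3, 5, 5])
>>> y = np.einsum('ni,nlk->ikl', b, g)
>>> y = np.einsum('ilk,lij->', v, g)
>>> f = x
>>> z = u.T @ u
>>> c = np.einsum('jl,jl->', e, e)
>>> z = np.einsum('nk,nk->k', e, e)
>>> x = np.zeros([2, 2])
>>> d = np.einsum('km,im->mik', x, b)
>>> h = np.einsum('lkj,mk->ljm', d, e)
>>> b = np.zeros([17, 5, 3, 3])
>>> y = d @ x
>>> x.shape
(2, 2)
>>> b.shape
(17, 5, 3, 3)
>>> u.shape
(17, 5)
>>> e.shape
(37, 5)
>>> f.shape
(37,)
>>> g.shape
(5, 3, 31)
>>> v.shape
(3, 5, 5)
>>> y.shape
(2, 5, 2)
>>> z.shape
(5,)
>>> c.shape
()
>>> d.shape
(2, 5, 2)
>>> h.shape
(2, 2, 37)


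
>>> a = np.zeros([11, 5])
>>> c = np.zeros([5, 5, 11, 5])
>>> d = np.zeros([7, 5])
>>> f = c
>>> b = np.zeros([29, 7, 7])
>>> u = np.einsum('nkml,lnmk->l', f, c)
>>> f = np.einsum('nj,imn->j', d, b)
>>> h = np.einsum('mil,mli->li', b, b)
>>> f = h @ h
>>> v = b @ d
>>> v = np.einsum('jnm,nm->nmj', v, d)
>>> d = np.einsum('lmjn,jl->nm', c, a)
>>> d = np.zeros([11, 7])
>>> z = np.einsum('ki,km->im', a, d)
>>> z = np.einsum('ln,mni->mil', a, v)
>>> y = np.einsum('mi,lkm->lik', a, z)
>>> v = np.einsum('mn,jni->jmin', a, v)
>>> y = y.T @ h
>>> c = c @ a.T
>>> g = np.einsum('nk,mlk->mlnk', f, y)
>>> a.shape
(11, 5)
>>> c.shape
(5, 5, 11, 11)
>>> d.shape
(11, 7)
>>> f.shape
(7, 7)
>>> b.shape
(29, 7, 7)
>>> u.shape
(5,)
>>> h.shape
(7, 7)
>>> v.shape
(7, 11, 29, 5)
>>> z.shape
(7, 29, 11)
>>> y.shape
(29, 5, 7)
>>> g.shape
(29, 5, 7, 7)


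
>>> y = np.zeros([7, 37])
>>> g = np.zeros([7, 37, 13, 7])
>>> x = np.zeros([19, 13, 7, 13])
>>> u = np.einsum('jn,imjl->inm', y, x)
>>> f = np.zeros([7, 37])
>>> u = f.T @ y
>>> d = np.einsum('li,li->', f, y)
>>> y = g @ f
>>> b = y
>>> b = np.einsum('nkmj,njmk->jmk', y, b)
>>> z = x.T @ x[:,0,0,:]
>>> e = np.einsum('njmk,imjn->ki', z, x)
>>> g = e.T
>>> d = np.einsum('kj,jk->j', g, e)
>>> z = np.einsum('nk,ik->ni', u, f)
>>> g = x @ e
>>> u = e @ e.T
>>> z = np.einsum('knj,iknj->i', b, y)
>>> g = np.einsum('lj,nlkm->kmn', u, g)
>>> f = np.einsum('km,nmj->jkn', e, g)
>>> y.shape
(7, 37, 13, 37)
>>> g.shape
(7, 19, 19)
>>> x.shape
(19, 13, 7, 13)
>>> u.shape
(13, 13)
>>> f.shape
(19, 13, 7)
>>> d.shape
(13,)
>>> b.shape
(37, 13, 37)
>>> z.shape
(7,)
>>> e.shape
(13, 19)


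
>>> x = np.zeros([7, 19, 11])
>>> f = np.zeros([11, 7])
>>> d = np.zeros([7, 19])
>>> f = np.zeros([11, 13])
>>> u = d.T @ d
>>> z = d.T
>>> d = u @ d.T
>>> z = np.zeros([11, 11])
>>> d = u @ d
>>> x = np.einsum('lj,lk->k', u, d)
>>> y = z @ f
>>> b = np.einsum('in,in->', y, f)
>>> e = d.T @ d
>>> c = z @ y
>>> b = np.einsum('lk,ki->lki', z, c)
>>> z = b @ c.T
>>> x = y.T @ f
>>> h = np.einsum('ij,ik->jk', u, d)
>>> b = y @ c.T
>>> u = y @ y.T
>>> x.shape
(13, 13)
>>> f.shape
(11, 13)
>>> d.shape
(19, 7)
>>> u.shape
(11, 11)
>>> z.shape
(11, 11, 11)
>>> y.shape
(11, 13)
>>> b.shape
(11, 11)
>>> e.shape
(7, 7)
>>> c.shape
(11, 13)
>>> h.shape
(19, 7)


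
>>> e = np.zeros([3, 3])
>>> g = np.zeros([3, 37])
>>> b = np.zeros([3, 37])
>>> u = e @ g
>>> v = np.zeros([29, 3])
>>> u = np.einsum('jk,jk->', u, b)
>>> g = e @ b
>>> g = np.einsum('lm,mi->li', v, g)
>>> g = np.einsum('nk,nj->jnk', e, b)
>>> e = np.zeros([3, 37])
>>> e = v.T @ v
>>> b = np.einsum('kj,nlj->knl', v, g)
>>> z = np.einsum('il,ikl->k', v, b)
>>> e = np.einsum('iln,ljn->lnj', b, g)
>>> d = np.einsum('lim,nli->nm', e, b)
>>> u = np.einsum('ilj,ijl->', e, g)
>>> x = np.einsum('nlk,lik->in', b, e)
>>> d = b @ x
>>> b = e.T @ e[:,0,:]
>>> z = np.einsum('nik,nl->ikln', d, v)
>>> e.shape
(37, 3, 3)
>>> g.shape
(37, 3, 3)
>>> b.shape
(3, 3, 3)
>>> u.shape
()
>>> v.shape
(29, 3)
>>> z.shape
(37, 29, 3, 29)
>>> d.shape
(29, 37, 29)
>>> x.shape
(3, 29)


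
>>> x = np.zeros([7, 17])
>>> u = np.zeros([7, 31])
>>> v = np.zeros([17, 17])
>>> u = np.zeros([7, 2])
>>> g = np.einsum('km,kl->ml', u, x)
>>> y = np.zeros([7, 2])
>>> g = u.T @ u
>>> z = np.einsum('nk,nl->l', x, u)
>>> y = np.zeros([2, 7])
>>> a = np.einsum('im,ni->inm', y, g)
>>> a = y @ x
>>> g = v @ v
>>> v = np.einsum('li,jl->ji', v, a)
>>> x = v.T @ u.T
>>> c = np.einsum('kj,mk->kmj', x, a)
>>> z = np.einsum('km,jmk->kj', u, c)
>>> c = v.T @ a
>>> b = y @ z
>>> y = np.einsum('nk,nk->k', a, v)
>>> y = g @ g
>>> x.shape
(17, 7)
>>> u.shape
(7, 2)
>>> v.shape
(2, 17)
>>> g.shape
(17, 17)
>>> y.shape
(17, 17)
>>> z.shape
(7, 17)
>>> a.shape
(2, 17)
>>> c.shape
(17, 17)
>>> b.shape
(2, 17)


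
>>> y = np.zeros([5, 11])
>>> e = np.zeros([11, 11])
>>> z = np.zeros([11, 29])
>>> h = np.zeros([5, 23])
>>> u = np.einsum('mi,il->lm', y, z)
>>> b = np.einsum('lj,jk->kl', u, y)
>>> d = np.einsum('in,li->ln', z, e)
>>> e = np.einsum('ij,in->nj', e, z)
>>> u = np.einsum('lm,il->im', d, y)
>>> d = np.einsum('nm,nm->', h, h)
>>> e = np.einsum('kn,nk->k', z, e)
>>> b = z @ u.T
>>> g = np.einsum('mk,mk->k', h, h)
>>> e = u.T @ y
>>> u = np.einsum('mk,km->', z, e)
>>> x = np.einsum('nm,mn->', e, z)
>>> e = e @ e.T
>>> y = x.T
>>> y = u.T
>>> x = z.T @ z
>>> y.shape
()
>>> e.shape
(29, 29)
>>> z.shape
(11, 29)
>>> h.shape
(5, 23)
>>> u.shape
()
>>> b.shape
(11, 5)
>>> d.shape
()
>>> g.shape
(23,)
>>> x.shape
(29, 29)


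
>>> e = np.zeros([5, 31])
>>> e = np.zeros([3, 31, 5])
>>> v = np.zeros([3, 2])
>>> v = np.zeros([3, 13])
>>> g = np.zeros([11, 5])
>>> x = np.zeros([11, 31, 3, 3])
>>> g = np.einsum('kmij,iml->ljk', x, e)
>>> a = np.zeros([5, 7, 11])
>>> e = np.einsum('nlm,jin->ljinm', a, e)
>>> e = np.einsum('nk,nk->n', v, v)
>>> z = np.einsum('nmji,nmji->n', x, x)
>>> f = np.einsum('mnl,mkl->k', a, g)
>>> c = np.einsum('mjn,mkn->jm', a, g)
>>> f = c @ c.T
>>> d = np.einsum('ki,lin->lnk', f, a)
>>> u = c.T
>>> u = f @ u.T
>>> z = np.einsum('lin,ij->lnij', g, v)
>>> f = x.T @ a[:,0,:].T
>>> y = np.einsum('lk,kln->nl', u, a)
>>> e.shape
(3,)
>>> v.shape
(3, 13)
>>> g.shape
(5, 3, 11)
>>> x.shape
(11, 31, 3, 3)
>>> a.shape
(5, 7, 11)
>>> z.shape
(5, 11, 3, 13)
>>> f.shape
(3, 3, 31, 5)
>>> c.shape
(7, 5)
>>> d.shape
(5, 11, 7)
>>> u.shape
(7, 5)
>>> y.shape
(11, 7)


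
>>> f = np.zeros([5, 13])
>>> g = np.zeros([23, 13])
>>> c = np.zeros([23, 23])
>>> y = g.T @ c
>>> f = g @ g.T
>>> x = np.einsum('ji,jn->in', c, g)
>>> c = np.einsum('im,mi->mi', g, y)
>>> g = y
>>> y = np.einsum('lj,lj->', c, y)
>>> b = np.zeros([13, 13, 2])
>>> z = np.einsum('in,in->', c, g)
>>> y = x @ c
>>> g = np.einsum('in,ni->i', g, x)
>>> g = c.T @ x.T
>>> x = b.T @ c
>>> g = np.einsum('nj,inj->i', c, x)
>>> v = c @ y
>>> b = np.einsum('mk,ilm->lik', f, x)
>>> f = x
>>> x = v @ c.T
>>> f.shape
(2, 13, 23)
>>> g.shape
(2,)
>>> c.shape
(13, 23)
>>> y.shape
(23, 23)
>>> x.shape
(13, 13)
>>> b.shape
(13, 2, 23)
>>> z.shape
()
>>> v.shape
(13, 23)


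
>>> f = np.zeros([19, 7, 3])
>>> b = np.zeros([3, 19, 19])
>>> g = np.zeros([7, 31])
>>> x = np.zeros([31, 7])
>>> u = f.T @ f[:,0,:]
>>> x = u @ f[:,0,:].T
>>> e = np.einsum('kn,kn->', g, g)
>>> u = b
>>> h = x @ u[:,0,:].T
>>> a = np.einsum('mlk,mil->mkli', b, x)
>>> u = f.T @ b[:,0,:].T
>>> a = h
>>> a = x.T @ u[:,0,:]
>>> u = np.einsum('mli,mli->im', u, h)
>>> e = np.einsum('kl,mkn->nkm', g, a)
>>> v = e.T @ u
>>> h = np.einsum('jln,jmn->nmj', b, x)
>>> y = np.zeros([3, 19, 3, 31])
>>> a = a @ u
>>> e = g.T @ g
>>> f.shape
(19, 7, 3)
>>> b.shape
(3, 19, 19)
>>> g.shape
(7, 31)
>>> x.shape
(3, 7, 19)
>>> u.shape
(3, 3)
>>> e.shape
(31, 31)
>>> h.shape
(19, 7, 3)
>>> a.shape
(19, 7, 3)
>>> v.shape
(19, 7, 3)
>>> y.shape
(3, 19, 3, 31)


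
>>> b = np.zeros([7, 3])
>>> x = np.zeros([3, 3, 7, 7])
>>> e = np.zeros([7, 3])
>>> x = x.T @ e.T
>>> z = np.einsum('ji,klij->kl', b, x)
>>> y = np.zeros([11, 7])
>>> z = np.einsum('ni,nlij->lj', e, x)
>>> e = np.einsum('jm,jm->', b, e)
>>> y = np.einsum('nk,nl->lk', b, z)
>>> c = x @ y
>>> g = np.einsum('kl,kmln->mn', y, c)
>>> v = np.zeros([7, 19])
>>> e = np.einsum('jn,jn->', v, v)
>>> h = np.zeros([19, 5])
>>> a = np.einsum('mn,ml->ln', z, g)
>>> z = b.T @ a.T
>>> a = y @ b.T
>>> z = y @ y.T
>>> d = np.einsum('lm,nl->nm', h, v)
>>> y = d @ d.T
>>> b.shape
(7, 3)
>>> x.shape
(7, 7, 3, 7)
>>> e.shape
()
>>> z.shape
(7, 7)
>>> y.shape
(7, 7)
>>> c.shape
(7, 7, 3, 3)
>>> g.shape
(7, 3)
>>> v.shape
(7, 19)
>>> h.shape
(19, 5)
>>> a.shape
(7, 7)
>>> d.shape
(7, 5)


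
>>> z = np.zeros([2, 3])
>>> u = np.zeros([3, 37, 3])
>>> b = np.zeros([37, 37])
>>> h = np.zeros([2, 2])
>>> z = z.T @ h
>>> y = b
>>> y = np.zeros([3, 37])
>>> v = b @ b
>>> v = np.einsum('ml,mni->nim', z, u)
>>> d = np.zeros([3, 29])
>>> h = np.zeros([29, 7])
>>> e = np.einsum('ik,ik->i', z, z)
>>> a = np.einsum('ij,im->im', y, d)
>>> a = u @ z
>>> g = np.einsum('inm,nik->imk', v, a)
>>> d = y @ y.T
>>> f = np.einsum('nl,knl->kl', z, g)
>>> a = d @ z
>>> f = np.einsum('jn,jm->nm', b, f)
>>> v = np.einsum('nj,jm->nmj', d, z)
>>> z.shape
(3, 2)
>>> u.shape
(3, 37, 3)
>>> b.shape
(37, 37)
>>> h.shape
(29, 7)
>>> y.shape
(3, 37)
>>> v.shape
(3, 2, 3)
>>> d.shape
(3, 3)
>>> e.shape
(3,)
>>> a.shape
(3, 2)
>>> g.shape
(37, 3, 2)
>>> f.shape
(37, 2)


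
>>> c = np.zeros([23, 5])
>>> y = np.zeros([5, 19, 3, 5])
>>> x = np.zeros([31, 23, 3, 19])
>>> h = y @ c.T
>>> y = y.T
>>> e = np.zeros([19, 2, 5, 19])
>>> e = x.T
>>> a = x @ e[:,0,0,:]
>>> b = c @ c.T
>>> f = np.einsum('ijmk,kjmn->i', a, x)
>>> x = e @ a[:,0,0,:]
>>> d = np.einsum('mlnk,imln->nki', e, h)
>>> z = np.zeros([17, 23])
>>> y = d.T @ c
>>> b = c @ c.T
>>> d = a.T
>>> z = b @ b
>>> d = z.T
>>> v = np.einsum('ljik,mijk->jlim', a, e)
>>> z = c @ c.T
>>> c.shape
(23, 5)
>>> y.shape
(5, 31, 5)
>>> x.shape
(19, 3, 23, 31)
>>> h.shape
(5, 19, 3, 23)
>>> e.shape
(19, 3, 23, 31)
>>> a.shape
(31, 23, 3, 31)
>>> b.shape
(23, 23)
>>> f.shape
(31,)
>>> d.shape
(23, 23)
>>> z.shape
(23, 23)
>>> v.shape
(23, 31, 3, 19)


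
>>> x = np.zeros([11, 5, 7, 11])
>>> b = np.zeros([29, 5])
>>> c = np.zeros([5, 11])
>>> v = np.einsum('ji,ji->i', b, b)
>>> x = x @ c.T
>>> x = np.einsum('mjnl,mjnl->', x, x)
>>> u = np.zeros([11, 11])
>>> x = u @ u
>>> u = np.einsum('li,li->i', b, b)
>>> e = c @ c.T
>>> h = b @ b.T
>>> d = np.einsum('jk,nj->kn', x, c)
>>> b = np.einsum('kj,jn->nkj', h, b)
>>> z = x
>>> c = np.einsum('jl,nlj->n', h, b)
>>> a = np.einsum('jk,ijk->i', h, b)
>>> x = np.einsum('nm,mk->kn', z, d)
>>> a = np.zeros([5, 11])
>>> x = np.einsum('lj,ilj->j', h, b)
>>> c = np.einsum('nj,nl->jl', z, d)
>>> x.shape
(29,)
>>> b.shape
(5, 29, 29)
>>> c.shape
(11, 5)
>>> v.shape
(5,)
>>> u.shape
(5,)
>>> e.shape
(5, 5)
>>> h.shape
(29, 29)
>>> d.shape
(11, 5)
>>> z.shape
(11, 11)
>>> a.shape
(5, 11)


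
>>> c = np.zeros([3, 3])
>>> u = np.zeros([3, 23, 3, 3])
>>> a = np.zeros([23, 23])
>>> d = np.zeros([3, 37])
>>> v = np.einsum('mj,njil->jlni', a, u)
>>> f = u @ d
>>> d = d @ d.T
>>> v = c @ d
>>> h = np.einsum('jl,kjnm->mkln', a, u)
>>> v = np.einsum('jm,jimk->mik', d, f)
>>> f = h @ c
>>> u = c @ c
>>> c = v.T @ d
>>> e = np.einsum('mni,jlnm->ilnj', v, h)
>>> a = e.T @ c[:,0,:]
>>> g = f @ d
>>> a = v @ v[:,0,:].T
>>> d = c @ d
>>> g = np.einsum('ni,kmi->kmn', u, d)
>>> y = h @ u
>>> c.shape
(37, 23, 3)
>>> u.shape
(3, 3)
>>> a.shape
(3, 23, 3)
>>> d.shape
(37, 23, 3)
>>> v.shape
(3, 23, 37)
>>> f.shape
(3, 3, 23, 3)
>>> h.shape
(3, 3, 23, 3)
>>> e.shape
(37, 3, 23, 3)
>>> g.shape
(37, 23, 3)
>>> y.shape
(3, 3, 23, 3)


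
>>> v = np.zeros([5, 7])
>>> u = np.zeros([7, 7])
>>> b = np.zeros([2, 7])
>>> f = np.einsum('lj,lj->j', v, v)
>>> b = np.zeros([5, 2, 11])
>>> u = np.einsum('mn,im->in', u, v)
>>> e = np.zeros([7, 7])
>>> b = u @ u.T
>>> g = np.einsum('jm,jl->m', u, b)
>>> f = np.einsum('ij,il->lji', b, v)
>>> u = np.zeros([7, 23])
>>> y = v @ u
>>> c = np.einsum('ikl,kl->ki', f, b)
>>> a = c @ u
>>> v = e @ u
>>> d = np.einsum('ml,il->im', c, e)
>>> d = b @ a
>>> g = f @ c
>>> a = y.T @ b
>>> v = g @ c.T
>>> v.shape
(7, 5, 5)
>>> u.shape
(7, 23)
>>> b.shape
(5, 5)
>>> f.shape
(7, 5, 5)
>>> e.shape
(7, 7)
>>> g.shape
(7, 5, 7)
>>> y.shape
(5, 23)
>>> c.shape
(5, 7)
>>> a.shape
(23, 5)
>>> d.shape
(5, 23)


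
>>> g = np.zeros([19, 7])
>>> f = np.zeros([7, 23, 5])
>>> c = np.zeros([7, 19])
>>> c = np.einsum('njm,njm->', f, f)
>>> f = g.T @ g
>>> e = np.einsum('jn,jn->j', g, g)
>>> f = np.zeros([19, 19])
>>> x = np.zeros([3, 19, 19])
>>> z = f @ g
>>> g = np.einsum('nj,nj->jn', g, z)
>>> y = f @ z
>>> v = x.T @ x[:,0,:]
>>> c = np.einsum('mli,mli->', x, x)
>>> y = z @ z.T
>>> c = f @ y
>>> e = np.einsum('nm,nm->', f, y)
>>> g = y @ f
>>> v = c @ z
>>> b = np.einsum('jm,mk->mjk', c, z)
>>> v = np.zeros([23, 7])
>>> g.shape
(19, 19)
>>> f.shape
(19, 19)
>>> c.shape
(19, 19)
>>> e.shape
()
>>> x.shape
(3, 19, 19)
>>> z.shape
(19, 7)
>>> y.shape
(19, 19)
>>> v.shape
(23, 7)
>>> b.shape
(19, 19, 7)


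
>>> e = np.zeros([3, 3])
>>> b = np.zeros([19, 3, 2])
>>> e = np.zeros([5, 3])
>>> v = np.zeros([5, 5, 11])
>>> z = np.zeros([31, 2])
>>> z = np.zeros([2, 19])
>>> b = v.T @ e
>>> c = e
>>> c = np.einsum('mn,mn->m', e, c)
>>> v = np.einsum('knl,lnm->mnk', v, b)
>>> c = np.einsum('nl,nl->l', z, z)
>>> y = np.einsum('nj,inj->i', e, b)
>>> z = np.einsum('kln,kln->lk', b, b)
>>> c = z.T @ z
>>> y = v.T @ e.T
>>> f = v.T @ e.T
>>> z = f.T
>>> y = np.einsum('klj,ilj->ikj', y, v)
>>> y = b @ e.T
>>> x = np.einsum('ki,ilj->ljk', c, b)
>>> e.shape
(5, 3)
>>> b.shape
(11, 5, 3)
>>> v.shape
(3, 5, 5)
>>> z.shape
(5, 5, 5)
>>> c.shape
(11, 11)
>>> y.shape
(11, 5, 5)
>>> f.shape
(5, 5, 5)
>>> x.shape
(5, 3, 11)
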